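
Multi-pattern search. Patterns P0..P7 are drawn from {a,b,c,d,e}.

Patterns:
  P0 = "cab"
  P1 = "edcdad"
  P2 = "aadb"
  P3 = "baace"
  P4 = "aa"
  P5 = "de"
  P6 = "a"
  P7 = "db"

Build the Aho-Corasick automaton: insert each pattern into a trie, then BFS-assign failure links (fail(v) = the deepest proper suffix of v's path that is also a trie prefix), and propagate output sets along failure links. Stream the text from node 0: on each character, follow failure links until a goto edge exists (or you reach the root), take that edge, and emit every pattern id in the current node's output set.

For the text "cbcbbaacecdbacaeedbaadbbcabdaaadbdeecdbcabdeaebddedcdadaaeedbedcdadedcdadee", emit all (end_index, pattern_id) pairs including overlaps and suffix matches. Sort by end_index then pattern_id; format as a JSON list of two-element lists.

Build automaton:
Trie (insert patterns):
  0='ε' goto a→10 b→14 c→1 d→19 e→4
  1='c' goto a→2
  2='ca' goto b→3
  3='cab' goto ·  [P0 ends]
  4='e' goto d→5
  5='ed' goto c→6
  6='edc' goto d→7
  7='edcd' goto a→8
  8='edcda' goto d→9
  9='edcdad' goto ·  [P1 ends]
  10='a' goto a→11  [P6 ends]
  11='aa' goto d→12  [P4 ends]
  12='aad' goto b→13
  13='aadb' goto ·  [P2 ends]
  14='b' goto a→15
  15='ba' goto a→16
  16='baa' goto c→17
  17='baac' goto e→18
  18='baace' goto ·  [P3 ends]
  19='d' goto b→21 e→20
  20='de' goto ·  [P5 ends]
  21='db' goto ·  [P7 ends]

Failure links (BFS by depth):
  n1('c'): parent n0 fail=0; on 'c' 0 → fail=0;  out ∅∪∅=∅
  n4('e'): parent n0 fail=0; on 'e' 0 → fail=0;  out ∅∪∅=∅
  n10('a'): parent n0 fail=0; on 'a' 0 → fail=0;  out {6}∪∅={6}
  n14('b'): parent n0 fail=0; on 'b' 0 → fail=0;  out ∅∪∅=∅
  n19('d'): parent n0 fail=0; on 'd' 0 → fail=0;  out ∅∪∅=∅
  n2('ca'): parent n1 fail=0; on 'a' 0 → fail=10;  out ∅∪{6}={6}
  n5('ed'): parent n4 fail=0; on 'd' 0 → fail=19;  out ∅∪∅=∅
  n11('aa'): parent n10 fail=0; on 'a' 0 → fail=10;  out {4}∪{6}={4,6}
  n15('ba'): parent n14 fail=0; on 'a' 0 → fail=10;  out ∅∪{6}={6}
  n20('de'): parent n19 fail=0; on 'e' 0 → fail=4;  out {5}∪∅={5}
  n21('db'): parent n19 fail=0; on 'b' 0 → fail=14;  out {7}∪∅={7}
  n3('cab'): parent n2 fail=10; on 'b' 10→0 → fail=14;  out {0}∪∅={0}
  n6('edc'): parent n5 fail=19; on 'c' 19→0 → fail=1;  out ∅∪∅=∅
  n12('aad'): parent n11 fail=10; on 'd' 10→0 → fail=19;  out ∅∪∅=∅
  n16('baa'): parent n15 fail=10; on 'a' 10 → fail=11;  out ∅∪{4,6}={4,6}
  n7('edcd'): parent n6 fail=1; on 'd' 1→0 → fail=19;  out ∅∪∅=∅
  n13('aadb'): parent n12 fail=19; on 'b' 19 → fail=21;  out {2}∪{7}={2,7}
  n17('baac'): parent n16 fail=11; on 'c' 11→10→0 → fail=1;  out ∅∪∅=∅
  n8('edcda'): parent n7 fail=19; on 'a' 19→0 → fail=10;  out ∅∪{6}={6}
  n18('baace'): parent n17 fail=1; on 'e' 1→0 → fail=4;  out {3}∪∅={3}
  n9('edcdad'): parent n8 fail=10; on 'd' 10→0 → fail=19;  out {1}∪∅={1}

Run:
i=0 'c': node 0→1
i=1 'b': node 1→14 (fail-walked)
i=2 'c': node 14→1 (fail-walked)
i=3 'b': node 1→14 (fail-walked)
i=4 'b': node 14→14 (fail-walked)
i=5 'a': node 14→15  ** P6@[5:5]
i=6 'a': node 15→16  ** P4@[5:6],P6@[6:6]
i=7 'c': node 16→17
i=8 'e': node 17→18  ** P3@[4:8]
i=9 'c': node 18→1 (fail-walked)
i=10 'd': node 1→19 (fail-walked)
i=11 'b': node 19→21  ** P7@[10:11]
i=12 'a': node 21→15 (fail-walked)  ** P6@[12:12]
i=13 'c': node 15→1 (fail-walked)
i=14 'a': node 1→2  ** P6@[14:14]
i=15 'e': node 2→4 (fail-walked)
i=16 'e': node 4→4 (fail-walked)
i=17 'd': node 4→5
i=18 'b': node 5→21 (fail-walked)  ** P7@[17:18]
i=19 'a': node 21→15 (fail-walked)  ** P6@[19:19]
i=20 'a': node 15→16  ** P4@[19:20],P6@[20:20]
i=21 'd': node 16→12 (fail-walked)
i=22 'b': node 12→13  ** P2@[19:22],P7@[21:22]
i=23 'b': node 13→14 (fail-walked)
i=24 'c': node 14→1 (fail-walked)
i=25 'a': node 1→2  ** P6@[25:25]
i=26 'b': node 2→3  ** P0@[24:26]
i=27 'd': node 3→19 (fail-walked)
i=28 'a': node 19→10 (fail-walked)  ** P6@[28:28]
i=29 'a': node 10→11  ** P4@[28:29],P6@[29:29]
i=30 'a': node 11→11 (fail-walked)  ** P4@[29:30],P6@[30:30]
i=31 'd': node 11→12
i=32 'b': node 12→13  ** P2@[29:32],P7@[31:32]
i=33 'd': node 13→19 (fail-walked)
i=34 'e': node 19→20  ** P5@[33:34]
i=35 'e': node 20→4 (fail-walked)
i=36 'c': node 4→1 (fail-walked)
i=37 'd': node 1→19 (fail-walked)
i=38 'b': node 19→21  ** P7@[37:38]
i=39 'c': node 21→1 (fail-walked)
i=40 'a': node 1→2  ** P6@[40:40]
i=41 'b': node 2→3  ** P0@[39:41]
i=42 'd': node 3→19 (fail-walked)
i=43 'e': node 19→20  ** P5@[42:43]
i=44 'a': node 20→10 (fail-walked)  ** P6@[44:44]
i=45 'e': node 10→4 (fail-walked)
i=46 'b': node 4→14 (fail-walked)
i=47 'd': node 14→19 (fail-walked)
i=48 'd': node 19→19 (fail-walked)
i=49 'e': node 19→20  ** P5@[48:49]
i=50 'd': node 20→5 (fail-walked)
i=51 'c': node 5→6
i=52 'd': node 6→7
i=53 'a': node 7→8  ** P6@[53:53]
i=54 'd': node 8→9  ** P1@[49:54]
i=55 'a': node 9→10 (fail-walked)  ** P6@[55:55]
i=56 'a': node 10→11  ** P4@[55:56],P6@[56:56]
i=57 'e': node 11→4 (fail-walked)
i=58 'e': node 4→4 (fail-walked)
i=59 'd': node 4→5
i=60 'b': node 5→21 (fail-walked)  ** P7@[59:60]
i=61 'e': node 21→4 (fail-walked)
i=62 'd': node 4→5
i=63 'c': node 5→6
i=64 'd': node 6→7
i=65 'a': node 7→8  ** P6@[65:65]
i=66 'd': node 8→9  ** P1@[61:66]
i=67 'e': node 9→20 (fail-walked)  ** P5@[66:67]
i=68 'd': node 20→5 (fail-walked)
i=69 'c': node 5→6
i=70 'd': node 6→7
i=71 'a': node 7→8  ** P6@[71:71]
i=72 'd': node 8→9  ** P1@[67:72]
i=73 'e': node 9→20 (fail-walked)  ** P5@[72:73]
i=74 'e': node 20→4 (fail-walked)

Matches: [[5,6],[6,4],[6,6],[8,3],[11,7],[12,6],[14,6],[18,7],[19,6],[20,4],[20,6],[22,2],[22,7],[25,6],[26,0],[28,6],[29,4],[29,6],[30,4],[30,6],[32,2],[32,7],[34,5],[38,7],[40,6],[41,0],[43,5],[44,6],[49,5],[53,6],[54,1],[55,6],[56,4],[56,6],[60,7],[65,6],[66,1],[67,5],[71,6],[72,1],[73,5]]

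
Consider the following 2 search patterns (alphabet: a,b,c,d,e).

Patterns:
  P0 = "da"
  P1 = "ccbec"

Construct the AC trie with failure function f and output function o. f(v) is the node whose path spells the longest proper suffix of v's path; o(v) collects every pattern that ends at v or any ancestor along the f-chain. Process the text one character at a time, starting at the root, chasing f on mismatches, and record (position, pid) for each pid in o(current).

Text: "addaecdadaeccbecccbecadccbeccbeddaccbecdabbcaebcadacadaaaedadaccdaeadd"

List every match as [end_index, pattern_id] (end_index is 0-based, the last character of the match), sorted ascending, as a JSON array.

Build automaton:
Trie nodes:
  0='ε' goto c→3 d→1
  1='d' goto a→2
  2='da' goto ·  [P0 ends]
  3='c' goto c→4
  4='cc' goto b→5
  5='ccb' goto e→6
  6='ccbe' goto c→7
  7='ccbec' goto ·  [P1 ends]

BFS fail/out derivation:
  n1('d'): parent n0 fail=0; on 'd' 0 → fail=0;  out ∅∪∅=∅
  n3('c'): parent n0 fail=0; on 'c' 0 → fail=0;  out ∅∪∅=∅
  n2('da'): parent n1 fail=0; on 'a' 0 → fail=0;  out {0}∪∅={0}
  n4('cc'): parent n3 fail=0; on 'c' 0 → fail=3;  out ∅∪∅=∅
  n5('ccb'): parent n4 fail=3; on 'b' 3→0 → fail=0;  out ∅∪∅=∅
  n6('ccbe'): parent n5 fail=0; on 'e' 0 → fail=0;  out ∅∪∅=∅
  n7('ccbec'): parent n6 fail=0; on 'c' 0 → fail=3;  out {1}∪∅={1}

Text stream:
pos 0 'a': at 0
pos 1 'd': at 1
pos 2 'd': at 1 (via fail)
pos 3 'a': at 2  → match P0@[2:3]
pos 4 'e': at 0 (via fail)
pos 5 'c': at 3
pos 6 'd': at 1 (via fail)
pos 7 'a': at 2  → match P0@[6:7]
pos 8 'd': at 1 (via fail)
pos 9 'a': at 2  → match P0@[8:9]
pos 10 'e': at 0 (via fail)
pos 11 'c': at 3
pos 12 'c': at 4
pos 13 'b': at 5
pos 14 'e': at 6
pos 15 'c': at 7  → match P1@[11:15]
pos 16 'c': at 4 (via fail)
pos 17 'c': at 4 (via fail)
pos 18 'b': at 5
pos 19 'e': at 6
pos 20 'c': at 7  → match P1@[16:20]
pos 21 'a': at 0 (via fail)
pos 22 'd': at 1
pos 23 'c': at 3 (via fail)
pos 24 'c': at 4
pos 25 'b': at 5
pos 26 'e': at 6
pos 27 'c': at 7  → match P1@[23:27]
pos 28 'c': at 4 (via fail)
pos 29 'b': at 5
pos 30 'e': at 6
pos 31 'd': at 1 (via fail)
pos 32 'd': at 1 (via fail)
pos 33 'a': at 2  → match P0@[32:33]
pos 34 'c': at 3 (via fail)
pos 35 'c': at 4
pos 36 'b': at 5
pos 37 'e': at 6
pos 38 'c': at 7  → match P1@[34:38]
pos 39 'd': at 1 (via fail)
pos 40 'a': at 2  → match P0@[39:40]
pos 41 'b': at 0 (via fail)
pos 42 'b': at 0
pos 43 'c': at 3
pos 44 'a': at 0 (via fail)
pos 45 'e': at 0
pos 46 'b': at 0
pos 47 'c': at 3
pos 48 'a': at 0 (via fail)
pos 49 'd': at 1
pos 50 'a': at 2  → match P0@[49:50]
pos 51 'c': at 3 (via fail)
pos 52 'a': at 0 (via fail)
pos 53 'd': at 1
pos 54 'a': at 2  → match P0@[53:54]
pos 55 'a': at 0 (via fail)
pos 56 'a': at 0
pos 57 'e': at 0
pos 58 'd': at 1
pos 59 'a': at 2  → match P0@[58:59]
pos 60 'd': at 1 (via fail)
pos 61 'a': at 2  → match P0@[60:61]
pos 62 'c': at 3 (via fail)
pos 63 'c': at 4
pos 64 'd': at 1 (via fail)
pos 65 'a': at 2  → match P0@[64:65]
pos 66 'e': at 0 (via fail)
pos 67 'a': at 0
pos 68 'd': at 1
pos 69 'd': at 1 (via fail)

All matches (sorted): [[3,0],[7,0],[9,0],[15,1],[20,1],[27,1],[33,0],[38,1],[40,0],[50,0],[54,0],[59,0],[61,0],[65,0]]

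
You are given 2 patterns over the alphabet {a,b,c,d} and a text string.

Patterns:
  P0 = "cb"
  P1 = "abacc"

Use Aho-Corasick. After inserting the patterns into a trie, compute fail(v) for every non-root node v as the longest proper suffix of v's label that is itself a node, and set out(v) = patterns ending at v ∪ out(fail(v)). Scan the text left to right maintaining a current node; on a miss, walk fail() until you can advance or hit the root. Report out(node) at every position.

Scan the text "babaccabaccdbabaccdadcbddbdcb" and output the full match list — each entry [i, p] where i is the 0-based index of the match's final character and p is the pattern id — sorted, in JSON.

Construct AC machine:
Trie (insert patterns):
  n0 'ε': a→3 c→1
  n1 'c': b→2
  n2 'cb': ·  [P0 ends]
  n3 'a': b→4
  n4 'ab': a→5
  n5 'aba': c→6
  n6 'abac': c→7
  n7 'abacc': ·  [P1 ends]

BFS fail/out derivation:
  n1('c'): parent n0 fail=0; on 'c' 0 → fail=0;  out ∅∪∅=∅
  n3('a'): parent n0 fail=0; on 'a' 0 → fail=0;  out ∅∪∅=∅
  n2('cb'): parent n1 fail=0; on 'b' 0 → fail=0;  out {0}∪∅={0}
  n4('ab'): parent n3 fail=0; on 'b' 0 → fail=0;  out ∅∪∅=∅
  n5('aba'): parent n4 fail=0; on 'a' 0 → fail=3;  out ∅∪∅=∅
  n6('abac'): parent n5 fail=3; on 'c' 3→0 → fail=1;  out ∅∪∅=∅
  n7('abacc'): parent n6 fail=1; on 'c' 1→0 → fail=1;  out {1}∪∅={1}

Scan:
pos 0 'b': at 0
pos 1 'a': at 3
pos 2 'b': at 4
pos 3 'a': at 5
pos 4 'c': at 6
pos 5 'c': at 7  ** P1@[1:5]
pos 6 'a': at 3 ·f
pos 7 'b': at 4
pos 8 'a': at 5
pos 9 'c': at 6
pos 10 'c': at 7  ** P1@[6:10]
pos 11 'd': at 0 ·f
pos 12 'b': at 0
pos 13 'a': at 3
pos 14 'b': at 4
pos 15 'a': at 5
pos 16 'c': at 6
pos 17 'c': at 7  ** P1@[13:17]
pos 18 'd': at 0 ·f
pos 19 'a': at 3
pos 20 'd': at 0 ·f
pos 21 'c': at 1
pos 22 'b': at 2  ** P0@[21:22]
pos 23 'd': at 0 ·f
pos 24 'd': at 0
pos 25 'b': at 0
pos 26 'd': at 0
pos 27 'c': at 1
pos 28 'b': at 2  ** P0@[27:28]

All matches (sorted): [[5,1],[10,1],[17,1],[22,0],[28,0]]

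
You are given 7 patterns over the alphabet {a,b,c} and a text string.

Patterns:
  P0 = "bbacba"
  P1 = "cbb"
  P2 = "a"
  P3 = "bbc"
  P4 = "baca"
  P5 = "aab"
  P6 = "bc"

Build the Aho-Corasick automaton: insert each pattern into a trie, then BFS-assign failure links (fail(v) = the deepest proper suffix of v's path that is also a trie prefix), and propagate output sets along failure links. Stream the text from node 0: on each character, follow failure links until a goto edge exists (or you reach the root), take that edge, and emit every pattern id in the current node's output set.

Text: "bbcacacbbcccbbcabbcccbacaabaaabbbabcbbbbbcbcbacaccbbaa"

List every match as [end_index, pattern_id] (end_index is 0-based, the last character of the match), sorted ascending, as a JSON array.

Build:
Trie (insert patterns):
  n0 'ε': a→10 b→1 c→7
  n1 'b': a→12 b→2 c→17
  n2 'bb': a→3 c→11
  n3 'bba': c→4
  n4 'bbac': b→5
  n5 'bbacb': a→6
  n6 'bbacba': ·  [P0 ends]
  n7 'c': b→8
  n8 'cb': b→9
  n9 'cbb': ·  [P1 ends]
  n10 'a': a→15  [P2 ends]
  n11 'bbc': ·  [P3 ends]
  n12 'ba': c→13
  n13 'bac': a→14
  n14 'baca': ·  [P4 ends]
  n15 'aa': b→16
  n16 'aab': ·  [P5 ends]
  n17 'bc': ·  [P6 ends]

Failure links (BFS by depth):
  fail(1) 'b': from fail(0)=0 chase 'b': 0 ⇒ 0;  out=∅∪out(0)=∅
  fail(7) 'c': from fail(0)=0 chase 'c': 0 ⇒ 0;  out=∅∪out(0)=∅
  fail(10) 'a': from fail(0)=0 chase 'a': 0 ⇒ 0;  out={2}∪out(0)={2}
  fail(2) 'bb': from fail(1)=0 chase 'b': 0 ⇒ 1;  out=∅∪out(1)=∅
  fail(8) 'cb': from fail(7)=0 chase 'b': 0 ⇒ 1;  out=∅∪out(1)=∅
  fail(12) 'ba': from fail(1)=0 chase 'a': 0 ⇒ 10;  out=∅∪out(10)={2}
  fail(15) 'aa': from fail(10)=0 chase 'a': 0 ⇒ 10;  out=∅∪out(10)={2}
  fail(17) 'bc': from fail(1)=0 chase 'c': 0 ⇒ 7;  out={6}∪out(7)={6}
  fail(3) 'bba': from fail(2)=1 chase 'a': 1 ⇒ 12;  out=∅∪out(12)={2}
  fail(9) 'cbb': from fail(8)=1 chase 'b': 1 ⇒ 2;  out={1}∪out(2)={1}
  fail(11) 'bbc': from fail(2)=1 chase 'c': 1 ⇒ 17;  out={3}∪out(17)={3,6}
  fail(13) 'bac': from fail(12)=10 chase 'c': 10→0 ⇒ 7;  out=∅∪out(7)=∅
  fail(16) 'aab': from fail(15)=10 chase 'b': 10→0 ⇒ 1;  out={5}∪out(1)={5}
  fail(4) 'bbac': from fail(3)=12 chase 'c': 12 ⇒ 13;  out=∅∪out(13)=∅
  fail(14) 'baca': from fail(13)=7 chase 'a': 7→0 ⇒ 10;  out={4}∪out(10)={2,4}
  fail(5) 'bbacb': from fail(4)=13 chase 'b': 13→7 ⇒ 8;  out=∅∪out(8)=∅
  fail(6) 'bbacba': from fail(5)=8 chase 'a': 8→1 ⇒ 12;  out={0}∪out(12)={0,2}

Run:
pos 0 'b': at 1
pos 1 'b': at 2
pos 2 'c': at 11  emit P3@[0:2],P6@[1:2]
pos 3 'a': at 10 ·f  emit P2@[3:3]
pos 4 'c': at 7 ·f
pos 5 'a': at 10 ·f  emit P2@[5:5]
pos 6 'c': at 7 ·f
pos 7 'b': at 8
pos 8 'b': at 9  emit P1@[6:8]
pos 9 'c': at 11 ·f  emit P3@[7:9],P6@[8:9]
pos 10 'c': at 7 ·f
pos 11 'c': at 7 ·f
pos 12 'b': at 8
pos 13 'b': at 9  emit P1@[11:13]
pos 14 'c': at 11 ·f  emit P3@[12:14],P6@[13:14]
pos 15 'a': at 10 ·f  emit P2@[15:15]
pos 16 'b': at 1 ·f
pos 17 'b': at 2
pos 18 'c': at 11  emit P3@[16:18],P6@[17:18]
pos 19 'c': at 7 ·f
pos 20 'c': at 7 ·f
pos 21 'b': at 8
pos 22 'a': at 12 ·f  emit P2@[22:22]
pos 23 'c': at 13
pos 24 'a': at 14  emit P2@[24:24],P4@[21:24]
pos 25 'a': at 15 ·f  emit P2@[25:25]
pos 26 'b': at 16  emit P5@[24:26]
pos 27 'a': at 12 ·f  emit P2@[27:27]
pos 28 'a': at 15 ·f  emit P2@[28:28]
pos 29 'a': at 15 ·f  emit P2@[29:29]
pos 30 'b': at 16  emit P5@[28:30]
pos 31 'b': at 2 ·f
pos 32 'b': at 2 ·f
pos 33 'a': at 3  emit P2@[33:33]
pos 34 'b': at 1 ·f
pos 35 'c': at 17  emit P6@[34:35]
pos 36 'b': at 8 ·f
pos 37 'b': at 9  emit P1@[35:37]
pos 38 'b': at 2 ·f
pos 39 'b': at 2 ·f
pos 40 'b': at 2 ·f
pos 41 'c': at 11  emit P3@[39:41],P6@[40:41]
pos 42 'b': at 8 ·f
pos 43 'c': at 17 ·f  emit P6@[42:43]
pos 44 'b': at 8 ·f
pos 45 'a': at 12 ·f  emit P2@[45:45]
pos 46 'c': at 13
pos 47 'a': at 14  emit P2@[47:47],P4@[44:47]
pos 48 'c': at 7 ·f
pos 49 'c': at 7 ·f
pos 50 'b': at 8
pos 51 'b': at 9  emit P1@[49:51]
pos 52 'a': at 3 ·f  emit P2@[52:52]
pos 53 'a': at 15 ·f  emit P2@[53:53]

Matches: [[2,3],[2,6],[3,2],[5,2],[8,1],[9,3],[9,6],[13,1],[14,3],[14,6],[15,2],[18,3],[18,6],[22,2],[24,2],[24,4],[25,2],[26,5],[27,2],[28,2],[29,2],[30,5],[33,2],[35,6],[37,1],[41,3],[41,6],[43,6],[45,2],[47,2],[47,4],[51,1],[52,2],[53,2]]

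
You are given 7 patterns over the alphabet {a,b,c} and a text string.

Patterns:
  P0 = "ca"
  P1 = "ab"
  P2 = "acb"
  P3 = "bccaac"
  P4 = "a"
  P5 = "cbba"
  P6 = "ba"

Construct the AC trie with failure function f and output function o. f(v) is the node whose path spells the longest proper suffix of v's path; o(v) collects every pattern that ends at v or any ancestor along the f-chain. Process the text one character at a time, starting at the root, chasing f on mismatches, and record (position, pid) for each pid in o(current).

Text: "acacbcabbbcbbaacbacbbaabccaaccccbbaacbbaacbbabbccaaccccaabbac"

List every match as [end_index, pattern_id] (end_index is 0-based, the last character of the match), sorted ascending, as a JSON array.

Build automaton:
Trie (insert patterns):
  0='ε' goto a→3 b→7 c→1
  1='c' goto a→2 b→13
  2='ca' goto ·  [P0 ends]
  3='a' goto b→4 c→5  [P4 ends]
  4='ab' goto ·  [P1 ends]
  5='ac' goto b→6
  6='acb' goto ·  [P2 ends]
  7='b' goto a→16 c→8
  8='bc' goto c→9
  9='bcc' goto a→10
  10='bcca' goto a→11
  11='bccaa' goto c→12
  12='bccaac' goto ·  [P3 ends]
  13='cb' goto b→14
  14='cbb' goto a→15
  15='cbba' goto ·  [P5 ends]
  16='ba' goto ·  [P6 ends]

BFS fail/out derivation:
  n1('c'): parent n0 fail=0; on 'c' 0 → fail=0;  out ∅∪∅=∅
  n3('a'): parent n0 fail=0; on 'a' 0 → fail=0;  out {4}∪∅={4}
  n7('b'): parent n0 fail=0; on 'b' 0 → fail=0;  out ∅∪∅=∅
  n2('ca'): parent n1 fail=0; on 'a' 0 → fail=3;  out {0}∪{4}={0,4}
  n4('ab'): parent n3 fail=0; on 'b' 0 → fail=7;  out {1}∪∅={1}
  n5('ac'): parent n3 fail=0; on 'c' 0 → fail=1;  out ∅∪∅=∅
  n8('bc'): parent n7 fail=0; on 'c' 0 → fail=1;  out ∅∪∅=∅
  n13('cb'): parent n1 fail=0; on 'b' 0 → fail=7;  out ∅∪∅=∅
  n16('ba'): parent n7 fail=0; on 'a' 0 → fail=3;  out {6}∪{4}={4,6}
  n6('acb'): parent n5 fail=1; on 'b' 1 → fail=13;  out {2}∪∅={2}
  n9('bcc'): parent n8 fail=1; on 'c' 1→0 → fail=1;  out ∅∪∅=∅
  n14('cbb'): parent n13 fail=7; on 'b' 7→0 → fail=7;  out ∅∪∅=∅
  n10('bcca'): parent n9 fail=1; on 'a' 1 → fail=2;  out ∅∪{0,4}={0,4}
  n15('cbba'): parent n14 fail=7; on 'a' 7 → fail=16;  out {5}∪{4,6}={4,5,6}
  n11('bccaa'): parent n10 fail=2; on 'a' 2→3→0 → fail=3;  out ∅∪{4}={4}
  n12('bccaac'): parent n11 fail=3; on 'c' 3 → fail=5;  out {3}∪∅={3}

Text stream:
[0] read 'a'  n0⇒n3  ** P4@[0:0]
[1] read 'c'  n3⇒n5
[2] read 'a'  n5⇒n2 ·f  ** P0@[1:2],P4@[2:2]
[3] read 'c'  n2⇒n5 ·f
[4] read 'b'  n5⇒n6  ** P2@[2:4]
[5] read 'c'  n6⇒n8 ·f
[6] read 'a'  n8⇒n2 ·f  ** P0@[5:6],P4@[6:6]
[7] read 'b'  n2⇒n4 ·f  ** P1@[6:7]
[8] read 'b'  n4⇒n7 ·f
[9] read 'b'  n7⇒n7 ·f
[10] read 'c'  n7⇒n8
[11] read 'b'  n8⇒n13 ·f
[12] read 'b'  n13⇒n14
[13] read 'a'  n14⇒n15  ** P4@[13:13],P5@[10:13],P6@[12:13]
[14] read 'a'  n15⇒n3 ·f  ** P4@[14:14]
[15] read 'c'  n3⇒n5
[16] read 'b'  n5⇒n6  ** P2@[14:16]
[17] read 'a'  n6⇒n16 ·f  ** P4@[17:17],P6@[16:17]
[18] read 'c'  n16⇒n5 ·f
[19] read 'b'  n5⇒n6  ** P2@[17:19]
[20] read 'b'  n6⇒n14 ·f
[21] read 'a'  n14⇒n15  ** P4@[21:21],P5@[18:21],P6@[20:21]
[22] read 'a'  n15⇒n3 ·f  ** P4@[22:22]
[23] read 'b'  n3⇒n4  ** P1@[22:23]
[24] read 'c'  n4⇒n8 ·f
[25] read 'c'  n8⇒n9
[26] read 'a'  n9⇒n10  ** P0@[25:26],P4@[26:26]
[27] read 'a'  n10⇒n11  ** P4@[27:27]
[28] read 'c'  n11⇒n12  ** P3@[23:28]
[29] read 'c'  n12⇒n1 ·f
[30] read 'c'  n1⇒n1 ·f
[31] read 'c'  n1⇒n1 ·f
[32] read 'b'  n1⇒n13
[33] read 'b'  n13⇒n14
[34] read 'a'  n14⇒n15  ** P4@[34:34],P5@[31:34],P6@[33:34]
[35] read 'a'  n15⇒n3 ·f  ** P4@[35:35]
[36] read 'c'  n3⇒n5
[37] read 'b'  n5⇒n6  ** P2@[35:37]
[38] read 'b'  n6⇒n14 ·f
[39] read 'a'  n14⇒n15  ** P4@[39:39],P5@[36:39],P6@[38:39]
[40] read 'a'  n15⇒n3 ·f  ** P4@[40:40]
[41] read 'c'  n3⇒n5
[42] read 'b'  n5⇒n6  ** P2@[40:42]
[43] read 'b'  n6⇒n14 ·f
[44] read 'a'  n14⇒n15  ** P4@[44:44],P5@[41:44],P6@[43:44]
[45] read 'b'  n15⇒n4 ·f  ** P1@[44:45]
[46] read 'b'  n4⇒n7 ·f
[47] read 'c'  n7⇒n8
[48] read 'c'  n8⇒n9
[49] read 'a'  n9⇒n10  ** P0@[48:49],P4@[49:49]
[50] read 'a'  n10⇒n11  ** P4@[50:50]
[51] read 'c'  n11⇒n12  ** P3@[46:51]
[52] read 'c'  n12⇒n1 ·f
[53] read 'c'  n1⇒n1 ·f
[54] read 'c'  n1⇒n1 ·f
[55] read 'a'  n1⇒n2  ** P0@[54:55],P4@[55:55]
[56] read 'a'  n2⇒n3 ·f  ** P4@[56:56]
[57] read 'b'  n3⇒n4  ** P1@[56:57]
[58] read 'b'  n4⇒n7 ·f
[59] read 'a'  n7⇒n16  ** P4@[59:59],P6@[58:59]
[60] read 'c'  n16⇒n5 ·f

All matches (sorted): [[0,4],[2,0],[2,4],[4,2],[6,0],[6,4],[7,1],[13,4],[13,5],[13,6],[14,4],[16,2],[17,4],[17,6],[19,2],[21,4],[21,5],[21,6],[22,4],[23,1],[26,0],[26,4],[27,4],[28,3],[34,4],[34,5],[34,6],[35,4],[37,2],[39,4],[39,5],[39,6],[40,4],[42,2],[44,4],[44,5],[44,6],[45,1],[49,0],[49,4],[50,4],[51,3],[55,0],[55,4],[56,4],[57,1],[59,4],[59,6]]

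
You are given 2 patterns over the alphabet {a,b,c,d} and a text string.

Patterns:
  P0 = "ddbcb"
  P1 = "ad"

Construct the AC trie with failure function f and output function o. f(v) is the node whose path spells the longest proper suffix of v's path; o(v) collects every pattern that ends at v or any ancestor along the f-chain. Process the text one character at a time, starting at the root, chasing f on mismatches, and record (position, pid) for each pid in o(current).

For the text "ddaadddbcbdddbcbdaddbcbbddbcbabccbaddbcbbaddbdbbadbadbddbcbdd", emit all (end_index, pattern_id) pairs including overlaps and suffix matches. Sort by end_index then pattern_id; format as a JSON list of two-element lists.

Build:
Trie (insert patterns):
  n0 'ε': a→6 d→1
  n1 'd': d→2
  n2 'dd': b→3
  n3 'ddb': c→4
  n4 'ddbc': b→5
  n5 'ddbcb': ·  [P0 ends]
  n6 'a': d→7
  n7 'ad': ·  [P1 ends]

BFS fail/out derivation:
  n1('d'): parent n0 fail=0; on 'd' 0 → fail=0;  out ∅∪∅=∅
  n6('a'): parent n0 fail=0; on 'a' 0 → fail=0;  out ∅∪∅=∅
  n2('dd'): parent n1 fail=0; on 'd' 0 → fail=1;  out ∅∪∅=∅
  n7('ad'): parent n6 fail=0; on 'd' 0 → fail=1;  out {1}∪∅={1}
  n3('ddb'): parent n2 fail=1; on 'b' 1→0 → fail=0;  out ∅∪∅=∅
  n4('ddbc'): parent n3 fail=0; on 'c' 0 → fail=0;  out ∅∪∅=∅
  n5('ddbcb'): parent n4 fail=0; on 'b' 0 → fail=0;  out {0}∪∅={0}

Run:
i=0 'd': node 0→1
i=1 'd': node 1→2
i=2 'a': node 2→6 (via fail)
i=3 'a': node 6→6 (via fail)
i=4 'd': node 6→7  → match P1@[3:4]
i=5 'd': node 7→2 (via fail)
i=6 'd': node 2→2 (via fail)
i=7 'b': node 2→3
i=8 'c': node 3→4
i=9 'b': node 4→5  → match P0@[5:9]
i=10 'd': node 5→1 (via fail)
i=11 'd': node 1→2
i=12 'd': node 2→2 (via fail)
i=13 'b': node 2→3
i=14 'c': node 3→4
i=15 'b': node 4→5  → match P0@[11:15]
i=16 'd': node 5→1 (via fail)
i=17 'a': node 1→6 (via fail)
i=18 'd': node 6→7  → match P1@[17:18]
i=19 'd': node 7→2 (via fail)
i=20 'b': node 2→3
i=21 'c': node 3→4
i=22 'b': node 4→5  → match P0@[18:22]
i=23 'b': node 5→0 (via fail)
i=24 'd': node 0→1
i=25 'd': node 1→2
i=26 'b': node 2→3
i=27 'c': node 3→4
i=28 'b': node 4→5  → match P0@[24:28]
i=29 'a': node 5→6 (via fail)
i=30 'b': node 6→0 (via fail)
i=31 'c': node 0→0
i=32 'c': node 0→0
i=33 'b': node 0→0
i=34 'a': node 0→6
i=35 'd': node 6→7  → match P1@[34:35]
i=36 'd': node 7→2 (via fail)
i=37 'b': node 2→3
i=38 'c': node 3→4
i=39 'b': node 4→5  → match P0@[35:39]
i=40 'b': node 5→0 (via fail)
i=41 'a': node 0→6
i=42 'd': node 6→7  → match P1@[41:42]
i=43 'd': node 7→2 (via fail)
i=44 'b': node 2→3
i=45 'd': node 3→1 (via fail)
i=46 'b': node 1→0 (via fail)
i=47 'b': node 0→0
i=48 'a': node 0→6
i=49 'd': node 6→7  → match P1@[48:49]
i=50 'b': node 7→0 (via fail)
i=51 'a': node 0→6
i=52 'd': node 6→7  → match P1@[51:52]
i=53 'b': node 7→0 (via fail)
i=54 'd': node 0→1
i=55 'd': node 1→2
i=56 'b': node 2→3
i=57 'c': node 3→4
i=58 'b': node 4→5  → match P0@[54:58]
i=59 'd': node 5→1 (via fail)
i=60 'd': node 1→2

Matches: [[4,1],[9,0],[15,0],[18,1],[22,0],[28,0],[35,1],[39,0],[42,1],[49,1],[52,1],[58,0]]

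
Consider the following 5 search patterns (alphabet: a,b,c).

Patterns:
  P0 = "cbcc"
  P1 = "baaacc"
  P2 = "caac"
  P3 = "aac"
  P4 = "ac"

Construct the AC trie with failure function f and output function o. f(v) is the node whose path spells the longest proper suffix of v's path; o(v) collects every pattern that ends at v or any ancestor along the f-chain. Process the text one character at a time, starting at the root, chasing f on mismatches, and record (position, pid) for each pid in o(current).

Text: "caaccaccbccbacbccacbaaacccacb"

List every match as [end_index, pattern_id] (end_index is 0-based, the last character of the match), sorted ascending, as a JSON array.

Build:
Trie (insert patterns):
  0='ε' goto a→14 b→5 c→1
  1='c' goto a→11 b→2
  2='cb' goto c→3
  3='cbc' goto c→4
  4='cbcc' goto ·  [P0 ends]
  5='b' goto a→6
  6='ba' goto a→7
  7='baa' goto a→8
  8='baaa' goto c→9
  9='baaac' goto c→10
  10='baaacc' goto ·  [P1 ends]
  11='ca' goto a→12
  12='caa' goto c→13
  13='caac' goto ·  [P2 ends]
  14='a' goto a→15 c→17
  15='aa' goto c→16
  16='aac' goto ·  [P3 ends]
  17='ac' goto ·  [P4 ends]

Failure links (BFS by depth):
  fail(1) 'c': from fail(0)=0 chase 'c': 0 ⇒ 0;  out=∅∪out(0)=∅
  fail(5) 'b': from fail(0)=0 chase 'b': 0 ⇒ 0;  out=∅∪out(0)=∅
  fail(14) 'a': from fail(0)=0 chase 'a': 0 ⇒ 0;  out=∅∪out(0)=∅
  fail(2) 'cb': from fail(1)=0 chase 'b': 0 ⇒ 5;  out=∅∪out(5)=∅
  fail(6) 'ba': from fail(5)=0 chase 'a': 0 ⇒ 14;  out=∅∪out(14)=∅
  fail(11) 'ca': from fail(1)=0 chase 'a': 0 ⇒ 14;  out=∅∪out(14)=∅
  fail(15) 'aa': from fail(14)=0 chase 'a': 0 ⇒ 14;  out=∅∪out(14)=∅
  fail(17) 'ac': from fail(14)=0 chase 'c': 0 ⇒ 1;  out={4}∪out(1)={4}
  fail(3) 'cbc': from fail(2)=5 chase 'c': 5→0 ⇒ 1;  out=∅∪out(1)=∅
  fail(7) 'baa': from fail(6)=14 chase 'a': 14 ⇒ 15;  out=∅∪out(15)=∅
  fail(12) 'caa': from fail(11)=14 chase 'a': 14 ⇒ 15;  out=∅∪out(15)=∅
  fail(16) 'aac': from fail(15)=14 chase 'c': 14 ⇒ 17;  out={3}∪out(17)={3,4}
  fail(4) 'cbcc': from fail(3)=1 chase 'c': 1→0 ⇒ 1;  out={0}∪out(1)={0}
  fail(8) 'baaa': from fail(7)=15 chase 'a': 15→14 ⇒ 15;  out=∅∪out(15)=∅
  fail(13) 'caac': from fail(12)=15 chase 'c': 15 ⇒ 16;  out={2}∪out(16)={2,3,4}
  fail(9) 'baaac': from fail(8)=15 chase 'c': 15 ⇒ 16;  out=∅∪out(16)={3,4}
  fail(10) 'baaacc': from fail(9)=16 chase 'c': 16→17→1→0 ⇒ 1;  out={1}∪out(1)={1}

Run:
i=0 'c': node 0→1
i=1 'a': node 1→11
i=2 'a': node 11→12
i=3 'c': node 12→13  → match P2@[0:3],P3@[1:3],P4@[2:3]
i=4 'c': node 13→1 (fail-walked)
i=5 'a': node 1→11
i=6 'c': node 11→17 (fail-walked)  → match P4@[5:6]
i=7 'c': node 17→1 (fail-walked)
i=8 'b': node 1→2
i=9 'c': node 2→3
i=10 'c': node 3→4  → match P0@[7:10]
i=11 'b': node 4→2 (fail-walked)
i=12 'a': node 2→6 (fail-walked)
i=13 'c': node 6→17 (fail-walked)  → match P4@[12:13]
i=14 'b': node 17→2 (fail-walked)
i=15 'c': node 2→3
i=16 'c': node 3→4  → match P0@[13:16]
i=17 'a': node 4→11 (fail-walked)
i=18 'c': node 11→17 (fail-walked)  → match P4@[17:18]
i=19 'b': node 17→2 (fail-walked)
i=20 'a': node 2→6 (fail-walked)
i=21 'a': node 6→7
i=22 'a': node 7→8
i=23 'c': node 8→9  → match P3@[21:23],P4@[22:23]
i=24 'c': node 9→10  → match P1@[19:24]
i=25 'c': node 10→1 (fail-walked)
i=26 'a': node 1→11
i=27 'c': node 11→17 (fail-walked)  → match P4@[26:27]
i=28 'b': node 17→2 (fail-walked)

All matches (sorted): [[3,2],[3,3],[3,4],[6,4],[10,0],[13,4],[16,0],[18,4],[23,3],[23,4],[24,1],[27,4]]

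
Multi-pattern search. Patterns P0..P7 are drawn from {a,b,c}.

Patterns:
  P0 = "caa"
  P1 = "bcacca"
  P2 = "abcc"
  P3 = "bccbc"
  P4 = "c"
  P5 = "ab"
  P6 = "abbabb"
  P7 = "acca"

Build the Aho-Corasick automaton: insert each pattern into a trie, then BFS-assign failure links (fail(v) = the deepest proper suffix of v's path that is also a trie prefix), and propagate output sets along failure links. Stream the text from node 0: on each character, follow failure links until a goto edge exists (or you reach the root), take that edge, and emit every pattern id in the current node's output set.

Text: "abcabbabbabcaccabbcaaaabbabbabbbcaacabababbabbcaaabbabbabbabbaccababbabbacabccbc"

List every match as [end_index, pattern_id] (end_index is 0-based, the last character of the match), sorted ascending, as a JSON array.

Build:
Trie (insert patterns):
  0='ε' goto a→10 b→4 c→1
  1='c' goto a→2  [P4 ends]
  2='ca' goto a→3
  3='caa' goto ·  [P0 ends]
  4='b' goto c→5
  5='bc' goto a→6 c→14
  6='bca' goto c→7
  7='bcac' goto c→8
  8='bcacc' goto a→9
  9='bcacca' goto ·  [P1 ends]
  10='a' goto b→11 c→21
  11='ab' goto b→17 c→12  [P5 ends]
  12='abc' goto c→13
  13='abcc' goto ·  [P2 ends]
  14='bcc' goto b→15
  15='bccb' goto c→16
  16='bccbc' goto ·  [P3 ends]
  17='abb' goto a→18
  18='abba' goto b→19
  19='abbab' goto b→20
  20='abbabb' goto ·  [P6 ends]
  21='ac' goto c→22
  22='acc' goto a→23
  23='acca' goto ·  [P7 ends]

Failure links (BFS by depth):
  n1('c'): parent n0 fail=0; on 'c' 0 → fail=0;  out {4}∪∅={4}
  n4('b'): parent n0 fail=0; on 'b' 0 → fail=0;  out ∅∪∅=∅
  n10('a'): parent n0 fail=0; on 'a' 0 → fail=0;  out ∅∪∅=∅
  n2('ca'): parent n1 fail=0; on 'a' 0 → fail=10;  out ∅∪∅=∅
  n5('bc'): parent n4 fail=0; on 'c' 0 → fail=1;  out ∅∪{4}={4}
  n11('ab'): parent n10 fail=0; on 'b' 0 → fail=4;  out {5}∪∅={5}
  n21('ac'): parent n10 fail=0; on 'c' 0 → fail=1;  out ∅∪{4}={4}
  n3('caa'): parent n2 fail=10; on 'a' 10→0 → fail=10;  out {0}∪∅={0}
  n6('bca'): parent n5 fail=1; on 'a' 1 → fail=2;  out ∅∪∅=∅
  n12('abc'): parent n11 fail=4; on 'c' 4 → fail=5;  out ∅∪{4}={4}
  n14('bcc'): parent n5 fail=1; on 'c' 1→0 → fail=1;  out ∅∪{4}={4}
  n17('abb'): parent n11 fail=4; on 'b' 4→0 → fail=4;  out ∅∪∅=∅
  n22('acc'): parent n21 fail=1; on 'c' 1→0 → fail=1;  out ∅∪{4}={4}
  n7('bcac'): parent n6 fail=2; on 'c' 2→10 → fail=21;  out ∅∪{4}={4}
  n13('abcc'): parent n12 fail=5; on 'c' 5 → fail=14;  out {2}∪{4}={2,4}
  n15('bccb'): parent n14 fail=1; on 'b' 1→0 → fail=4;  out ∅∪∅=∅
  n18('abba'): parent n17 fail=4; on 'a' 4→0 → fail=10;  out ∅∪∅=∅
  n23('acca'): parent n22 fail=1; on 'a' 1 → fail=2;  out {7}∪∅={7}
  n8('bcacc'): parent n7 fail=21; on 'c' 21 → fail=22;  out ∅∪{4}={4}
  n16('bccbc'): parent n15 fail=4; on 'c' 4 → fail=5;  out {3}∪{4}={3,4}
  n19('abbab'): parent n18 fail=10; on 'b' 10 → fail=11;  out ∅∪{5}={5}
  n9('bcacca'): parent n8 fail=22; on 'a' 22 → fail=23;  out {1}∪{7}={1,7}
  n20('abbabb'): parent n19 fail=11; on 'b' 11 → fail=17;  out {6}∪∅={6}

Scan:
i=0 'a': node 0→10
i=1 'b': node 10→11  → match P5@[0:1]
i=2 'c': node 11→12  → match P4@[2:2]
i=3 'a': node 12→6 (via fail)
i=4 'b': node 6→11 (via fail)  → match P5@[3:4]
i=5 'b': node 11→17
i=6 'a': node 17→18
i=7 'b': node 18→19  → match P5@[6:7]
i=8 'b': node 19→20  → match P6@[3:8]
i=9 'a': node 20→18 (via fail)
i=10 'b': node 18→19  → match P5@[9:10]
i=11 'c': node 19→12 (via fail)  → match P4@[11:11]
i=12 'a': node 12→6 (via fail)
i=13 'c': node 6→7  → match P4@[13:13]
i=14 'c': node 7→8  → match P4@[14:14]
i=15 'a': node 8→9  → match P1@[10:15],P7@[12:15]
i=16 'b': node 9→11 (via fail)  → match P5@[15:16]
i=17 'b': node 11→17
i=18 'c': node 17→5 (via fail)  → match P4@[18:18]
i=19 'a': node 5→6
i=20 'a': node 6→3 (via fail)  → match P0@[18:20]
i=21 'a': node 3→10 (via fail)
i=22 'a': node 10→10 (via fail)
i=23 'b': node 10→11  → match P5@[22:23]
i=24 'b': node 11→17
i=25 'a': node 17→18
i=26 'b': node 18→19  → match P5@[25:26]
i=27 'b': node 19→20  → match P6@[22:27]
i=28 'a': node 20→18 (via fail)
i=29 'b': node 18→19  → match P5@[28:29]
i=30 'b': node 19→20  → match P6@[25:30]
i=31 'b': node 20→4 (via fail)
i=32 'c': node 4→5  → match P4@[32:32]
i=33 'a': node 5→6
i=34 'a': node 6→3 (via fail)  → match P0@[32:34]
i=35 'c': node 3→21 (via fail)  → match P4@[35:35]
i=36 'a': node 21→2 (via fail)
i=37 'b': node 2→11 (via fail)  → match P5@[36:37]
i=38 'a': node 11→10 (via fail)
i=39 'b': node 10→11  → match P5@[38:39]
i=40 'a': node 11→10 (via fail)
i=41 'b': node 10→11  → match P5@[40:41]
i=42 'b': node 11→17
i=43 'a': node 17→18
i=44 'b': node 18→19  → match P5@[43:44]
i=45 'b': node 19→20  → match P6@[40:45]
i=46 'c': node 20→5 (via fail)  → match P4@[46:46]
i=47 'a': node 5→6
i=48 'a': node 6→3 (via fail)  → match P0@[46:48]
i=49 'a': node 3→10 (via fail)
i=50 'b': node 10→11  → match P5@[49:50]
i=51 'b': node 11→17
i=52 'a': node 17→18
i=53 'b': node 18→19  → match P5@[52:53]
i=54 'b': node 19→20  → match P6@[49:54]
i=55 'a': node 20→18 (via fail)
i=56 'b': node 18→19  → match P5@[55:56]
i=57 'b': node 19→20  → match P6@[52:57]
i=58 'a': node 20→18 (via fail)
i=59 'b': node 18→19  → match P5@[58:59]
i=60 'b': node 19→20  → match P6@[55:60]
i=61 'a': node 20→18 (via fail)
i=62 'c': node 18→21 (via fail)  → match P4@[62:62]
i=63 'c': node 21→22  → match P4@[63:63]
i=64 'a': node 22→23  → match P7@[61:64]
i=65 'b': node 23→11 (via fail)  → match P5@[64:65]
i=66 'a': node 11→10 (via fail)
i=67 'b': node 10→11  → match P5@[66:67]
i=68 'b': node 11→17
i=69 'a': node 17→18
i=70 'b': node 18→19  → match P5@[69:70]
i=71 'b': node 19→20  → match P6@[66:71]
i=72 'a': node 20→18 (via fail)
i=73 'c': node 18→21 (via fail)  → match P4@[73:73]
i=74 'a': node 21→2 (via fail)
i=75 'b': node 2→11 (via fail)  → match P5@[74:75]
i=76 'c': node 11→12  → match P4@[76:76]
i=77 'c': node 12→13  → match P2@[74:77],P4@[77:77]
i=78 'b': node 13→15 (via fail)
i=79 'c': node 15→16  → match P3@[75:79],P4@[79:79]

Result: [[1,5],[2,4],[4,5],[7,5],[8,6],[10,5],[11,4],[13,4],[14,4],[15,1],[15,7],[16,5],[18,4],[20,0],[23,5],[26,5],[27,6],[29,5],[30,6],[32,4],[34,0],[35,4],[37,5],[39,5],[41,5],[44,5],[45,6],[46,4],[48,0],[50,5],[53,5],[54,6],[56,5],[57,6],[59,5],[60,6],[62,4],[63,4],[64,7],[65,5],[67,5],[70,5],[71,6],[73,4],[75,5],[76,4],[77,2],[77,4],[79,3],[79,4]]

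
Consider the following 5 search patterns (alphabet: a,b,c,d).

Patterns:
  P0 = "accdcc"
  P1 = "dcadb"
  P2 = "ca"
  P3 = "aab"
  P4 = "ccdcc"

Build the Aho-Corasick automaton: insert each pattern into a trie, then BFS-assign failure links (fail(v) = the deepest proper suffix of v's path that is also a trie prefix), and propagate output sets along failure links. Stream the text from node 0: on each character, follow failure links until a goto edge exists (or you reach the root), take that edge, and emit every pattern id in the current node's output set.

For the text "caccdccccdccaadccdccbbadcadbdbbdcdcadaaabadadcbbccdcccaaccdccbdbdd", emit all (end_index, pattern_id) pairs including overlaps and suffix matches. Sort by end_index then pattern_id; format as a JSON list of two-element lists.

Build automaton:
Trie nodes:
  n0 'ε': a→1 c→12 d→7
  n1 'a': a→14 c→2
  n2 'ac': c→3
  n3 'acc': d→4
  n4 'accd': c→5
  n5 'accdc': c→6
  n6 'accdcc': ·  ←P0
  n7 'd': c→8
  n8 'dc': a→9
  n9 'dca': d→10
  n10 'dcad': b→11
  n11 'dcadb': ·  ←P1
  n12 'c': a→13 c→16
  n13 'ca': ·  ←P2
  n14 'aa': b→15
  n15 'aab': ·  ←P3
  n16 'cc': d→17
  n17 'ccd': c→18
  n18 'ccdc': c→19
  n19 'ccdcc': ·  ←P4

BFS fail/out derivation:
  fail(1) 'a': from fail(0)=0 chase 'a': 0 ⇒ 0;  out=∅∪out(0)=∅
  fail(7) 'd': from fail(0)=0 chase 'd': 0 ⇒ 0;  out=∅∪out(0)=∅
  fail(12) 'c': from fail(0)=0 chase 'c': 0 ⇒ 0;  out=∅∪out(0)=∅
  fail(2) 'ac': from fail(1)=0 chase 'c': 0 ⇒ 12;  out=∅∪out(12)=∅
  fail(8) 'dc': from fail(7)=0 chase 'c': 0 ⇒ 12;  out=∅∪out(12)=∅
  fail(13) 'ca': from fail(12)=0 chase 'a': 0 ⇒ 1;  out={2}∪out(1)={2}
  fail(14) 'aa': from fail(1)=0 chase 'a': 0 ⇒ 1;  out=∅∪out(1)=∅
  fail(16) 'cc': from fail(12)=0 chase 'c': 0 ⇒ 12;  out=∅∪out(12)=∅
  fail(3) 'acc': from fail(2)=12 chase 'c': 12 ⇒ 16;  out=∅∪out(16)=∅
  fail(9) 'dca': from fail(8)=12 chase 'a': 12 ⇒ 13;  out=∅∪out(13)={2}
  fail(15) 'aab': from fail(14)=1 chase 'b': 1→0 ⇒ 0;  out={3}∪out(0)={3}
  fail(17) 'ccd': from fail(16)=12 chase 'd': 12→0 ⇒ 7;  out=∅∪out(7)=∅
  fail(4) 'accd': from fail(3)=16 chase 'd': 16 ⇒ 17;  out=∅∪out(17)=∅
  fail(10) 'dcad': from fail(9)=13 chase 'd': 13→1→0 ⇒ 7;  out=∅∪out(7)=∅
  fail(18) 'ccdc': from fail(17)=7 chase 'c': 7 ⇒ 8;  out=∅∪out(8)=∅
  fail(5) 'accdc': from fail(4)=17 chase 'c': 17 ⇒ 18;  out=∅∪out(18)=∅
  fail(11) 'dcadb': from fail(10)=7 chase 'b': 7→0 ⇒ 0;  out={1}∪out(0)={1}
  fail(19) 'ccdcc': from fail(18)=8 chase 'c': 8→12 ⇒ 16;  out={4}∪out(16)={4}
  fail(6) 'accdcc': from fail(5)=18 chase 'c': 18 ⇒ 19;  out={0}∪out(19)={0,4}

Run:
[0] read 'c'  n0⇒n12
[1] read 'a'  n12⇒n13  ** P2@[0:1]
[2] read 'c'  n13⇒n2 (fail-walked)
[3] read 'c'  n2⇒n3
[4] read 'd'  n3⇒n4
[5] read 'c'  n4⇒n5
[6] read 'c'  n5⇒n6  ** P0@[1:6],P4@[2:6]
[7] read 'c'  n6⇒n16 (fail-walked)
[8] read 'c'  n16⇒n16 (fail-walked)
[9] read 'd'  n16⇒n17
[10] read 'c'  n17⇒n18
[11] read 'c'  n18⇒n19  ** P4@[7:11]
[12] read 'a'  n19⇒n13 (fail-walked)  ** P2@[11:12]
[13] read 'a'  n13⇒n14 (fail-walked)
[14] read 'd'  n14⇒n7 (fail-walked)
[15] read 'c'  n7⇒n8
[16] read 'c'  n8⇒n16 (fail-walked)
[17] read 'd'  n16⇒n17
[18] read 'c'  n17⇒n18
[19] read 'c'  n18⇒n19  ** P4@[15:19]
[20] read 'b'  n19⇒n0 (fail-walked)
[21] read 'b'  n0⇒n0
[22] read 'a'  n0⇒n1
[23] read 'd'  n1⇒n7 (fail-walked)
[24] read 'c'  n7⇒n8
[25] read 'a'  n8⇒n9  ** P2@[24:25]
[26] read 'd'  n9⇒n10
[27] read 'b'  n10⇒n11  ** P1@[23:27]
[28] read 'd'  n11⇒n7 (fail-walked)
[29] read 'b'  n7⇒n0 (fail-walked)
[30] read 'b'  n0⇒n0
[31] read 'd'  n0⇒n7
[32] read 'c'  n7⇒n8
[33] read 'd'  n8⇒n7 (fail-walked)
[34] read 'c'  n7⇒n8
[35] read 'a'  n8⇒n9  ** P2@[34:35]
[36] read 'd'  n9⇒n10
[37] read 'a'  n10⇒n1 (fail-walked)
[38] read 'a'  n1⇒n14
[39] read 'a'  n14⇒n14 (fail-walked)
[40] read 'b'  n14⇒n15  ** P3@[38:40]
[41] read 'a'  n15⇒n1 (fail-walked)
[42] read 'd'  n1⇒n7 (fail-walked)
[43] read 'a'  n7⇒n1 (fail-walked)
[44] read 'd'  n1⇒n7 (fail-walked)
[45] read 'c'  n7⇒n8
[46] read 'b'  n8⇒n0 (fail-walked)
[47] read 'b'  n0⇒n0
[48] read 'c'  n0⇒n12
[49] read 'c'  n12⇒n16
[50] read 'd'  n16⇒n17
[51] read 'c'  n17⇒n18
[52] read 'c'  n18⇒n19  ** P4@[48:52]
[53] read 'c'  n19⇒n16 (fail-walked)
[54] read 'a'  n16⇒n13 (fail-walked)  ** P2@[53:54]
[55] read 'a'  n13⇒n14 (fail-walked)
[56] read 'c'  n14⇒n2 (fail-walked)
[57] read 'c'  n2⇒n3
[58] read 'd'  n3⇒n4
[59] read 'c'  n4⇒n5
[60] read 'c'  n5⇒n6  ** P0@[55:60],P4@[56:60]
[61] read 'b'  n6⇒n0 (fail-walked)
[62] read 'd'  n0⇒n7
[63] read 'b'  n7⇒n0 (fail-walked)
[64] read 'd'  n0⇒n7
[65] read 'd'  n7⇒n7 (fail-walked)

Matches: [[1,2],[6,0],[6,4],[11,4],[12,2],[19,4],[25,2],[27,1],[35,2],[40,3],[52,4],[54,2],[60,0],[60,4]]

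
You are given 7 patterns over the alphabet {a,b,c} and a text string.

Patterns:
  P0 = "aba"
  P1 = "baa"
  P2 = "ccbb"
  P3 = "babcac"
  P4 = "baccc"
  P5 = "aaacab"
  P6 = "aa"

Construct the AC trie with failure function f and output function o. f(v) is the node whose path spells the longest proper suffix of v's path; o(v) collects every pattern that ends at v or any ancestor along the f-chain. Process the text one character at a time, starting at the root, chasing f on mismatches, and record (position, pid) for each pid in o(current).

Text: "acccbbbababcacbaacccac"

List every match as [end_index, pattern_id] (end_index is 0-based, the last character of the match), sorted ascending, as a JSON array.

Construct AC machine:
Trie (insert patterns):
  n0 'ε': a→1 b→4 c→7
  n1 'a': a→18 b→2
  n2 'ab': a→3
  n3 'aba': ·  ←P0
  n4 'b': a→5
  n5 'ba': a→6 b→11 c→15
  n6 'baa': ·  ←P1
  n7 'c': c→8
  n8 'cc': b→9
  n9 'ccb': b→10
  n10 'ccbb': ·  ←P2
  n11 'bab': c→12
  n12 'babc': a→13
  n13 'babca': c→14
  n14 'babcac': ·  ←P3
  n15 'bac': c→16
  n16 'bacc': c→17
  n17 'baccc': ·  ←P4
  n18 'aa': a→19  ←P6
  n19 'aaa': c→20
  n20 'aaac': a→21
  n21 'aaaca': b→22
  n22 'aaacab': ·  ←P5

Failure links (BFS by depth):
  n1('a'): parent n0 fail=0; on 'a' 0 → fail=0;  out ∅∪∅=∅
  n4('b'): parent n0 fail=0; on 'b' 0 → fail=0;  out ∅∪∅=∅
  n7('c'): parent n0 fail=0; on 'c' 0 → fail=0;  out ∅∪∅=∅
  n2('ab'): parent n1 fail=0; on 'b' 0 → fail=4;  out ∅∪∅=∅
  n5('ba'): parent n4 fail=0; on 'a' 0 → fail=1;  out ∅∪∅=∅
  n8('cc'): parent n7 fail=0; on 'c' 0 → fail=7;  out ∅∪∅=∅
  n18('aa'): parent n1 fail=0; on 'a' 0 → fail=1;  out {6}∪∅={6}
  n3('aba'): parent n2 fail=4; on 'a' 4 → fail=5;  out {0}∪∅={0}
  n6('baa'): parent n5 fail=1; on 'a' 1 → fail=18;  out {1}∪{6}={1,6}
  n9('ccb'): parent n8 fail=7; on 'b' 7→0 → fail=4;  out ∅∪∅=∅
  n11('bab'): parent n5 fail=1; on 'b' 1 → fail=2;  out ∅∪∅=∅
  n15('bac'): parent n5 fail=1; on 'c' 1→0 → fail=7;  out ∅∪∅=∅
  n19('aaa'): parent n18 fail=1; on 'a' 1 → fail=18;  out ∅∪{6}={6}
  n10('ccbb'): parent n9 fail=4; on 'b' 4→0 → fail=4;  out {2}∪∅={2}
  n12('babc'): parent n11 fail=2; on 'c' 2→4→0 → fail=7;  out ∅∪∅=∅
  n16('bacc'): parent n15 fail=7; on 'c' 7 → fail=8;  out ∅∪∅=∅
  n20('aaac'): parent n19 fail=18; on 'c' 18→1→0 → fail=7;  out ∅∪∅=∅
  n13('babca'): parent n12 fail=7; on 'a' 7→0 → fail=1;  out ∅∪∅=∅
  n17('baccc'): parent n16 fail=8; on 'c' 8→7 → fail=8;  out {4}∪∅={4}
  n21('aaaca'): parent n20 fail=7; on 'a' 7→0 → fail=1;  out ∅∪∅=∅
  n14('babcac'): parent n13 fail=1; on 'c' 1→0 → fail=7;  out {3}∪∅={3}
  n22('aaacab'): parent n21 fail=1; on 'b' 1 → fail=2;  out {5}∪∅={5}

Text stream:
[0] read 'a'  n0⇒n1
[1] read 'c'  n1⇒n7 (via fail)
[2] read 'c'  n7⇒n8
[3] read 'c'  n8⇒n8 (via fail)
[4] read 'b'  n8⇒n9
[5] read 'b'  n9⇒n10  ** P2@[2:5]
[6] read 'b'  n10⇒n4 (via fail)
[7] read 'a'  n4⇒n5
[8] read 'b'  n5⇒n11
[9] read 'a'  n11⇒n3 (via fail)  ** P0@[7:9]
[10] read 'b'  n3⇒n11 (via fail)
[11] read 'c'  n11⇒n12
[12] read 'a'  n12⇒n13
[13] read 'c'  n13⇒n14  ** P3@[8:13]
[14] read 'b'  n14⇒n4 (via fail)
[15] read 'a'  n4⇒n5
[16] read 'a'  n5⇒n6  ** P1@[14:16],P6@[15:16]
[17] read 'c'  n6⇒n7 (via fail)
[18] read 'c'  n7⇒n8
[19] read 'c'  n8⇒n8 (via fail)
[20] read 'a'  n8⇒n1 (via fail)
[21] read 'c'  n1⇒n7 (via fail)

Matches: [[5,2],[9,0],[13,3],[16,1],[16,6]]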